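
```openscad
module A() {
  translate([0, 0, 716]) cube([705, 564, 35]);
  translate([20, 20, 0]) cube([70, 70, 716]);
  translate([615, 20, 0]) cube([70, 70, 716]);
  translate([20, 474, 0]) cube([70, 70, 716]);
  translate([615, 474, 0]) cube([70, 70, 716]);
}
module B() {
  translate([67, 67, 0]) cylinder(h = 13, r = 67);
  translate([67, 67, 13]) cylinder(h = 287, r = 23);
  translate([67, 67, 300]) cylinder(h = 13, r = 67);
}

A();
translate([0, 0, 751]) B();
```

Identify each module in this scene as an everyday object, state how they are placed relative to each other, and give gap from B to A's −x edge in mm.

A is a table. B is a spool. The spool is on top of the table. The gap from the spool to the table's −x edge is 0 mm.

The spool's min-x is at 0; the table's min-x is 0; gap = 0 mm.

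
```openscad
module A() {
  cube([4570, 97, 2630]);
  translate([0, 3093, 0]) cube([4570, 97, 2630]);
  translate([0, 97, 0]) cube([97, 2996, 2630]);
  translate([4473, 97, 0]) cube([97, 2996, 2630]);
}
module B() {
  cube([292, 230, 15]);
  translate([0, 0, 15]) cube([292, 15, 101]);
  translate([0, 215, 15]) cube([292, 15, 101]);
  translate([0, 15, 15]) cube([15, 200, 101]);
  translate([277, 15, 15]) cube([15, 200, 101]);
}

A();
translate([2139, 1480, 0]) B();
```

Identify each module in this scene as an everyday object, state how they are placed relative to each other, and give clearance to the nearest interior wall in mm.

Clearances: x = 2042, y = 1383; minimum 1383 mm.

A is a house frame. B is an open box. The open box sits inside the house frame, centred. The clearance to the nearest interior wall is 1383 mm.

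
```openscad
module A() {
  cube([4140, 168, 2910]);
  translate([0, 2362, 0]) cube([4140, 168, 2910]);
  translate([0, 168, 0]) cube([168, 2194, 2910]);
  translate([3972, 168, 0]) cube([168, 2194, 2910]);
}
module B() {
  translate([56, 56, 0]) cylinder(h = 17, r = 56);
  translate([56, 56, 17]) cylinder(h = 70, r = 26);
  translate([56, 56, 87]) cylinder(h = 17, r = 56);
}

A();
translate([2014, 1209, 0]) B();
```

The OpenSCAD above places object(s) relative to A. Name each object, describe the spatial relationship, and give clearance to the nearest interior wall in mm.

A is a house frame. B is a spool. The spool sits inside the house frame, centred. The clearance to the nearest interior wall is 1041 mm.

Clearances: x = 1846, y = 1041; minimum 1041 mm.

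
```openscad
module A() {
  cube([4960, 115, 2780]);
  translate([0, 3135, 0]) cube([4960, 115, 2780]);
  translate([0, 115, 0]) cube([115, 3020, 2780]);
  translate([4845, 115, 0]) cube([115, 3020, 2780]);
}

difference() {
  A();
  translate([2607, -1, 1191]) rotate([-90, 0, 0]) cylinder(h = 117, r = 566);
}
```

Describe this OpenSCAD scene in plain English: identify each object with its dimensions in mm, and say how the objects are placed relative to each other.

A is the wall frame of a small rectangular building: four walls, each 2780 mm tall and 115 mm thick, enclosing a footprint 4960 mm (x) by 3250 mm (y) outside-to-outside, with no floor or roof. The front and back walls (the −y and +y sides) span the full width; the two side walls fit between them.

The house frame has a circular hole of radius 566 mm through its front wall, centred at (x = 2607, z = 1191).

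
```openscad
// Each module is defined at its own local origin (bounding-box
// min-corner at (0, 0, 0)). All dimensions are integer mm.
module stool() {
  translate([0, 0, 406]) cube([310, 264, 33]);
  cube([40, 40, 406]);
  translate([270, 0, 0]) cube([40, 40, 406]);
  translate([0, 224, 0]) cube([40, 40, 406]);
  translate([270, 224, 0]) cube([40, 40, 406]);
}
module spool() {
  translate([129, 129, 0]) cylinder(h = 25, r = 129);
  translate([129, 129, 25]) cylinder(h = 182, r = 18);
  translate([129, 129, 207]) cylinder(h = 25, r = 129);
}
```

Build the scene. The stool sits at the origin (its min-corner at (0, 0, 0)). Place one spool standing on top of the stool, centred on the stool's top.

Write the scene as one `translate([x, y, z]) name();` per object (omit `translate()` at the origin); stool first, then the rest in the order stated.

stool();
translate([26, 3, 439]) spool();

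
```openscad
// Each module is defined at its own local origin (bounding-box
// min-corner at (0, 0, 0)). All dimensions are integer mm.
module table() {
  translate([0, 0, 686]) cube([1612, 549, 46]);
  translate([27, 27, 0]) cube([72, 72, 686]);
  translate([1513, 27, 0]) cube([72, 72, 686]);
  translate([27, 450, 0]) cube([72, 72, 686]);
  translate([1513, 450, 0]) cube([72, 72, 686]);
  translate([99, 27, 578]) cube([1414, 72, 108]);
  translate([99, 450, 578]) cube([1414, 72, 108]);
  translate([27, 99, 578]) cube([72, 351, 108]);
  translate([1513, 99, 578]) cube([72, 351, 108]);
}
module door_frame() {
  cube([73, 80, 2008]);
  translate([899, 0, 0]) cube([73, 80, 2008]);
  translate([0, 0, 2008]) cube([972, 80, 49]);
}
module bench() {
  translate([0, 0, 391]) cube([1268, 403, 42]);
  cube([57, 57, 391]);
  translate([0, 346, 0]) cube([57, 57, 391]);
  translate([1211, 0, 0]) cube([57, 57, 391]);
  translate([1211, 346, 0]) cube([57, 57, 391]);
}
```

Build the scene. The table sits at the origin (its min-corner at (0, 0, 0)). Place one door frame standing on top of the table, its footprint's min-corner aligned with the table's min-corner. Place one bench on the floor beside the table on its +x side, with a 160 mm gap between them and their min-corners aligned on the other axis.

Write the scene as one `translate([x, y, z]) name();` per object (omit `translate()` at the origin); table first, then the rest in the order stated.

table();
translate([0, 0, 732]) door_frame();
translate([1772, 0, 0]) bench();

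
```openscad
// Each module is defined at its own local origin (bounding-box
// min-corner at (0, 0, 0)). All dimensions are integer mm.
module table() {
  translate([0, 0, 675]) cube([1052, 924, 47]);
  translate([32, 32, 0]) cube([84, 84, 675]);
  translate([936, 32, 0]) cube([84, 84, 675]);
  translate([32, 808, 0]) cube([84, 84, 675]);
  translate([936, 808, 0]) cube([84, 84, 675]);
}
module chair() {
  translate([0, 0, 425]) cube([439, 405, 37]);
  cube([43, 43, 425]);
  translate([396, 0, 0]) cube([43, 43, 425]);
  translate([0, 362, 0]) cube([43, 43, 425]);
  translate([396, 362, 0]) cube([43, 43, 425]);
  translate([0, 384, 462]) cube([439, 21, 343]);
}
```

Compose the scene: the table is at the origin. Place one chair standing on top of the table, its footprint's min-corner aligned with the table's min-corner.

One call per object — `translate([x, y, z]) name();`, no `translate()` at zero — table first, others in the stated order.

table();
translate([0, 0, 722]) chair();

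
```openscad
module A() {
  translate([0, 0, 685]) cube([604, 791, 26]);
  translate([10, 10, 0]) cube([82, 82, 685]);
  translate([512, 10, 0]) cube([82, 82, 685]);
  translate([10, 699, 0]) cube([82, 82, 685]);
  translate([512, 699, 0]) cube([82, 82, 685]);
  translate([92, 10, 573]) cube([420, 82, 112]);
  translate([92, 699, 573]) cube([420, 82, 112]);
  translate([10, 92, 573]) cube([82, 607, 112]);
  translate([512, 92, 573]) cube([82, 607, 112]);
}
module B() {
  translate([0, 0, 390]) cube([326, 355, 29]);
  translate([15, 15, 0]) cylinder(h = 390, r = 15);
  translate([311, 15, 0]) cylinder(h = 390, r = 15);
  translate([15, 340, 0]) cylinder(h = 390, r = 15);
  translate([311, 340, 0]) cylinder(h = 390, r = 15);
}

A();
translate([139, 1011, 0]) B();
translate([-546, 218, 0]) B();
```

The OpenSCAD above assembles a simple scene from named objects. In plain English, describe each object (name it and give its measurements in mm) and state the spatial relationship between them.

A is a table: top 604 mm (x) × 791 mm (y), 26 mm thick, upper face at z = 711 mm, on four 82×82 mm square legs, each inset 10 mm from the nearest pair of top edges, running from z = 0 to the bottom of the top. Four apron rails, 82 mm thick and 112 mm tall, run between adjacent legs with their top edges flush with the underside of the top and their outer faces flush with the legs' outer faces.

B is a four-legged stool. The seat is 326×355 mm, 29 mm thick, top at z = 419 mm. It stands on four round legs, each 30 mm in diameter, from z = 0 to the seat underside, each leg's axis is inset half a diameter from the nearest pair of seat edges (so the leg's bounding box is flush with the corner).

Two stools sit around the table at the +y, −x sides.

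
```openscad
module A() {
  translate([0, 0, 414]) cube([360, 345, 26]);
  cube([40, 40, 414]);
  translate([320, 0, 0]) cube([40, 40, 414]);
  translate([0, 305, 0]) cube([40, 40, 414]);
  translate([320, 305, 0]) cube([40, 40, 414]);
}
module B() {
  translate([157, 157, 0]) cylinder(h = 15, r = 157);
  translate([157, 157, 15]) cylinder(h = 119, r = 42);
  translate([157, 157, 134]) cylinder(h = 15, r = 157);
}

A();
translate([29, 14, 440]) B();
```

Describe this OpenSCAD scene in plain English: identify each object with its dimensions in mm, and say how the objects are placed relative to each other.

A is a four-legged stool. The seat is 360×345 mm, 26 mm thick, top at z = 440 mm. It stands on four square legs, each 40×40 mm in cross-section, from z = 0 to the seat underside, each flush with a corner of the seat.

B is a spool: two coaxial disc flanges of radius 157 mm and thickness 15 mm, joined by a core cylinder of radius 42 mm and height 119 mm. The lower flange rests on z = 0 and the three cylinders share a vertical axis.

The spool is on top of the stool.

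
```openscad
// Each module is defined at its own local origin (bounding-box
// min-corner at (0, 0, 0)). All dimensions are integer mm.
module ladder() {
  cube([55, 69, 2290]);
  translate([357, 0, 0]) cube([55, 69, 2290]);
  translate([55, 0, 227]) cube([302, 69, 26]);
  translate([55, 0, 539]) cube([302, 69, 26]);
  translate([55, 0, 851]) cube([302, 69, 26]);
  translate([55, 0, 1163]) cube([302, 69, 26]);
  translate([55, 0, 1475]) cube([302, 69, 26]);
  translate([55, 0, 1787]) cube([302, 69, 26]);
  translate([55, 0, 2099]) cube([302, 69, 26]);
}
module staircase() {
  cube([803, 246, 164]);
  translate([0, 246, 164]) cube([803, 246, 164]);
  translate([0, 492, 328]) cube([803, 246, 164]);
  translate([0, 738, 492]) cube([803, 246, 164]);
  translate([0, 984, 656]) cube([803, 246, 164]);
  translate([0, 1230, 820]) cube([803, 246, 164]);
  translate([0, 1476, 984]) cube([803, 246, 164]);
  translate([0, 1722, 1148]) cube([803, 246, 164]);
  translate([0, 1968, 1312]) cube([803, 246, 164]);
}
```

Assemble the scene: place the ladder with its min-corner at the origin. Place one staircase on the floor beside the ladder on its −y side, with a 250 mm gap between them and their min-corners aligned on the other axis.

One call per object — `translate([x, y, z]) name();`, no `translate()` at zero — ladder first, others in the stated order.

ladder();
translate([0, -2464, 0]) staircase();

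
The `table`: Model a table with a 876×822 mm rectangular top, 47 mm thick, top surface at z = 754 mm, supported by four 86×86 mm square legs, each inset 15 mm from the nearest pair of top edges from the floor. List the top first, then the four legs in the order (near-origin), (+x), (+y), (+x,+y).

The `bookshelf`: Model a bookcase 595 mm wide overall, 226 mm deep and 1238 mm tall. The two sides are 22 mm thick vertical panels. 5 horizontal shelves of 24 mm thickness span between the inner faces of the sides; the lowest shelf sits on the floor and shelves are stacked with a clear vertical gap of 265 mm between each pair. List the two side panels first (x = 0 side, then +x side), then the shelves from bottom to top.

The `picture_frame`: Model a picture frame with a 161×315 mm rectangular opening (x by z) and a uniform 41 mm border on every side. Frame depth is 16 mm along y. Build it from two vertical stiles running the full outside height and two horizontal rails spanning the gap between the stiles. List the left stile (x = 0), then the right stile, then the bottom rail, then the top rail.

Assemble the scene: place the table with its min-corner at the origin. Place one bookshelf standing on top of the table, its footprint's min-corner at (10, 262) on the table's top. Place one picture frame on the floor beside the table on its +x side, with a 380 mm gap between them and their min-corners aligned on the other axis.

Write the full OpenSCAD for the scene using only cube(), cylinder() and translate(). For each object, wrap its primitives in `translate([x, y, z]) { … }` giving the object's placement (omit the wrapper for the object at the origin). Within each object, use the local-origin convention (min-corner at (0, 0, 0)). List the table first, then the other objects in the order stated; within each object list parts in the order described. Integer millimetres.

translate([0, 0, 707]) cube([876, 822, 47]);
translate([15, 15, 0]) cube([86, 86, 707]);
translate([775, 15, 0]) cube([86, 86, 707]);
translate([15, 721, 0]) cube([86, 86, 707]);
translate([775, 721, 0]) cube([86, 86, 707]);
translate([10, 262, 754]) {
  cube([22, 226, 1238]);
  translate([573, 0, 0]) cube([22, 226, 1238]);
  translate([22, 0, 0]) cube([551, 226, 24]);
  translate([22, 0, 289]) cube([551, 226, 24]);
  translate([22, 0, 578]) cube([551, 226, 24]);
  translate([22, 0, 867]) cube([551, 226, 24]);
  translate([22, 0, 1156]) cube([551, 226, 24]);
}
translate([1256, 0, 0]) {
  cube([41, 16, 397]);
  translate([202, 0, 0]) cube([41, 16, 397]);
  translate([41, 0, 0]) cube([161, 16, 41]);
  translate([41, 0, 356]) cube([161, 16, 41]);
}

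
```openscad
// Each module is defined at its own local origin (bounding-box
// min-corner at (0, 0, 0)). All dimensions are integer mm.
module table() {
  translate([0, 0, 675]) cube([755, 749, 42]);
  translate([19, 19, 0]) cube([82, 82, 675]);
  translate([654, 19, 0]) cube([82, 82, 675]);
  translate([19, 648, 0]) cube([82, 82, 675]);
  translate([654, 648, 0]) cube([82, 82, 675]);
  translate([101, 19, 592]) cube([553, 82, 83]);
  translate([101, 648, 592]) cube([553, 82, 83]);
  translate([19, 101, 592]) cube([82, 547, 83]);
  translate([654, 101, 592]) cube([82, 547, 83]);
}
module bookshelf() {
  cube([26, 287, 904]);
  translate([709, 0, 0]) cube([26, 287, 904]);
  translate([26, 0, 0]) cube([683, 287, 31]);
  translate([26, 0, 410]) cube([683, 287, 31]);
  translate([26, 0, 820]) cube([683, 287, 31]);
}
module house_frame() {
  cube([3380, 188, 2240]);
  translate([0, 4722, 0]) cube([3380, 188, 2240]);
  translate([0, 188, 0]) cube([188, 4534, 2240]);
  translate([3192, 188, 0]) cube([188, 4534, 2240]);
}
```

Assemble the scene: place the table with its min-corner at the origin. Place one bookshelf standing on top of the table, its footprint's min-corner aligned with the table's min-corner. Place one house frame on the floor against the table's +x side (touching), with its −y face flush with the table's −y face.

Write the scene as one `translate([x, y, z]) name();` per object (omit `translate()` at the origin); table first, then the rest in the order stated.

table();
translate([0, 0, 717]) bookshelf();
translate([755, 0, 0]) house_frame();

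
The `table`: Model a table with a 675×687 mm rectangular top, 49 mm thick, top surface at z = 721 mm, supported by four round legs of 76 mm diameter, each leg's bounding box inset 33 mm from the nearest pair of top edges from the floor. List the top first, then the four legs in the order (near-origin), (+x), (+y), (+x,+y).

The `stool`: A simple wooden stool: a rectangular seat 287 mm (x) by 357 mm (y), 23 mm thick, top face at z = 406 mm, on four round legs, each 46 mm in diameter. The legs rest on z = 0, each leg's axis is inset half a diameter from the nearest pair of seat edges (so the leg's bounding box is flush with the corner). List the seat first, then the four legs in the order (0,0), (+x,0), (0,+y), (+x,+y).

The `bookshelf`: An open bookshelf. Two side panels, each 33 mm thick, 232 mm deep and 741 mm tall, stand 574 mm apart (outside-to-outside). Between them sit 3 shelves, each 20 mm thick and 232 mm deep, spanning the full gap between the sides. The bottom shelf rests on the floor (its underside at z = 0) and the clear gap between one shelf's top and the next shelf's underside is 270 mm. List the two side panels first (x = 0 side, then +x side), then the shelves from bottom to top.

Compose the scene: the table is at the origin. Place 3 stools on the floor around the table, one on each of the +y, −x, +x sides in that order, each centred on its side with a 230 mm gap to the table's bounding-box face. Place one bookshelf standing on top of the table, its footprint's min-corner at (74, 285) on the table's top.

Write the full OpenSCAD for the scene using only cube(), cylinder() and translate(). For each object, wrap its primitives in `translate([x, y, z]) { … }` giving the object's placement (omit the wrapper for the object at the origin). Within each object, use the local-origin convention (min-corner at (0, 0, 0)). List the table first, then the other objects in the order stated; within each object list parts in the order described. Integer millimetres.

translate([0, 0, 672]) cube([675, 687, 49]);
translate([71, 71, 0]) cylinder(h = 672, r = 38);
translate([604, 71, 0]) cylinder(h = 672, r = 38);
translate([71, 616, 0]) cylinder(h = 672, r = 38);
translate([604, 616, 0]) cylinder(h = 672, r = 38);
translate([194, 917, 0]) {
  translate([0, 0, 383]) cube([287, 357, 23]);
  translate([23, 23, 0]) cylinder(h = 383, r = 23);
  translate([264, 23, 0]) cylinder(h = 383, r = 23);
  translate([23, 334, 0]) cylinder(h = 383, r = 23);
  translate([264, 334, 0]) cylinder(h = 383, r = 23);
}
translate([-517, 165, 0]) {
  translate([0, 0, 383]) cube([287, 357, 23]);
  translate([23, 23, 0]) cylinder(h = 383, r = 23);
  translate([264, 23, 0]) cylinder(h = 383, r = 23);
  translate([23, 334, 0]) cylinder(h = 383, r = 23);
  translate([264, 334, 0]) cylinder(h = 383, r = 23);
}
translate([905, 165, 0]) {
  translate([0, 0, 383]) cube([287, 357, 23]);
  translate([23, 23, 0]) cylinder(h = 383, r = 23);
  translate([264, 23, 0]) cylinder(h = 383, r = 23);
  translate([23, 334, 0]) cylinder(h = 383, r = 23);
  translate([264, 334, 0]) cylinder(h = 383, r = 23);
}
translate([74, 285, 721]) {
  cube([33, 232, 741]);
  translate([541, 0, 0]) cube([33, 232, 741]);
  translate([33, 0, 0]) cube([508, 232, 20]);
  translate([33, 0, 290]) cube([508, 232, 20]);
  translate([33, 0, 580]) cube([508, 232, 20]);
}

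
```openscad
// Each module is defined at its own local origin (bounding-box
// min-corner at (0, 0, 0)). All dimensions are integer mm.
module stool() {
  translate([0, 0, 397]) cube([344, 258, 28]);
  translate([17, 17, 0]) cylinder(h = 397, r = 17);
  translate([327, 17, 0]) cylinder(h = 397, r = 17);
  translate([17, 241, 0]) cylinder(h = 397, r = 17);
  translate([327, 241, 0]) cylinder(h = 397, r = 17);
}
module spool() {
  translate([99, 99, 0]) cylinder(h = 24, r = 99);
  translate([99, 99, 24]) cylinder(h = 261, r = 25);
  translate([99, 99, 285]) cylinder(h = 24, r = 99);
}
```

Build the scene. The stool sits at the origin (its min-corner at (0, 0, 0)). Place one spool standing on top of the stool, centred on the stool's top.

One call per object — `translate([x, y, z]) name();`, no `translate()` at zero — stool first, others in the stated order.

stool();
translate([73, 30, 425]) spool();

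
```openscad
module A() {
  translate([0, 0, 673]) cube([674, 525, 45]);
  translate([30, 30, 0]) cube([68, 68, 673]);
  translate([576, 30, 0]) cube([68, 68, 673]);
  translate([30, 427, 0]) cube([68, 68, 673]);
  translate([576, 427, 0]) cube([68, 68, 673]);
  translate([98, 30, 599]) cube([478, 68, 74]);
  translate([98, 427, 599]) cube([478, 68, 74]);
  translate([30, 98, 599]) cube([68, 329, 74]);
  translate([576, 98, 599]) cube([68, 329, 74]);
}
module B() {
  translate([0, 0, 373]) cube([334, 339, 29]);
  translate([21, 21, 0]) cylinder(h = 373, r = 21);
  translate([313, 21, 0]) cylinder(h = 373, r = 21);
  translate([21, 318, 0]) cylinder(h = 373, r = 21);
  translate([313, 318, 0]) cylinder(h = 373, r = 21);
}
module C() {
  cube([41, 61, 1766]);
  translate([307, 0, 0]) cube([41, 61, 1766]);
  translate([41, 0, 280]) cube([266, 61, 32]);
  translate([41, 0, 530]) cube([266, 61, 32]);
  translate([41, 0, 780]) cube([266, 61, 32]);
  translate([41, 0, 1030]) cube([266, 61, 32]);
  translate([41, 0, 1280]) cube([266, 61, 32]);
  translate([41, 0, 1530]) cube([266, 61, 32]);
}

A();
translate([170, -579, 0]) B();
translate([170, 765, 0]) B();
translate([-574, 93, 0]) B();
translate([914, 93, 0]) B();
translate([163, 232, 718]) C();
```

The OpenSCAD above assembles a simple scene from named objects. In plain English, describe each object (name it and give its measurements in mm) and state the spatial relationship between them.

A is a rectangular dining table. The top is 674×525×45 mm with its upper surface at z = 718 mm. It stands on four 68×68 mm square legs, each inset 30 mm from the nearest pair of top edges, running from the floor to the underside of the top. Four apron rails, 68 mm thick and 74 mm tall, run between adjacent legs with their top edges flush with the underside of the top and their outer faces flush with the legs' outer faces.

B is a four-legged stool. The seat is 334×339 mm, 29 mm thick, top at z = 402 mm. It stands on four round legs, each 42 mm in diameter, from z = 0 to the seat underside, each leg's axis is inset half a diameter from the nearest pair of seat edges (so the leg's bounding box is flush with the corner).

C is a straight ladder. Two 41×61 mm vertical rails, 1766 mm tall, stand 348 mm apart (outside-to-outside) with their front faces coplanar on the −y side. 6 rungs, each 61 mm deep and 32 mm tall, span between the inner faces of the rails, front faces flush with the rails. The lowest rung's underside is at z = 280 mm and rungs are spaced 250 mm apart (underside to underside).

Four stools sit around the table at the −y, +y, −x, +x sides. The ladder is on top of the table, centred.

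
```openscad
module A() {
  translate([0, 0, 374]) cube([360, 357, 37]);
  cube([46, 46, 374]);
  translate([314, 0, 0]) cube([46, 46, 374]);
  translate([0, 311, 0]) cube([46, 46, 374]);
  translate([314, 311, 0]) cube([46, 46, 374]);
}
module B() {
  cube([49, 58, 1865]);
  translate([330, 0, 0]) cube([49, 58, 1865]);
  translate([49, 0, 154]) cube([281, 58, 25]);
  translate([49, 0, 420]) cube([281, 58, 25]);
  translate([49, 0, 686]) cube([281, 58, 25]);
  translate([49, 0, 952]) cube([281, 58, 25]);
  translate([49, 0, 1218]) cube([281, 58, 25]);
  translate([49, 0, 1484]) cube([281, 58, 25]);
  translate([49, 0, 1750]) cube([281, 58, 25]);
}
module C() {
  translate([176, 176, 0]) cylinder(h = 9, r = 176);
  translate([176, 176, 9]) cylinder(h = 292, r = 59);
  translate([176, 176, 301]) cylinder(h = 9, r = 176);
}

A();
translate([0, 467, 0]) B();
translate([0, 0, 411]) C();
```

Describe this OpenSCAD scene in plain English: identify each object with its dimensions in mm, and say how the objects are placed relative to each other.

A is a four-legged stool. The seat is a 360×357×37 mm slab whose top surface is at z = 411 mm; four square legs, each 46×46 mm in cross-section, run from the floor (z = 0) to the underside of the seat, each flush with a corner of the seat.

B is a wooden ladder with two side rails of 49×58 mm section and 1865 mm height, set 379 mm apart overall. Between them run 7 rectangular rungs (58 mm deep, 25 mm thick), front faces flush with the rails' −y face. The bottom of the first rung is 154 mm above the floor and each subsequent rung is 266 mm higher than the one below.

C is a spool: two coaxial disc flanges of radius 176 mm and thickness 9 mm, joined by a core cylinder of radius 59 mm and height 292 mm. The lower flange rests on z = 0 and the three cylinders share a vertical axis.

The ladder is on the floor beside the stool on its +y side. The spool is on top of the stool.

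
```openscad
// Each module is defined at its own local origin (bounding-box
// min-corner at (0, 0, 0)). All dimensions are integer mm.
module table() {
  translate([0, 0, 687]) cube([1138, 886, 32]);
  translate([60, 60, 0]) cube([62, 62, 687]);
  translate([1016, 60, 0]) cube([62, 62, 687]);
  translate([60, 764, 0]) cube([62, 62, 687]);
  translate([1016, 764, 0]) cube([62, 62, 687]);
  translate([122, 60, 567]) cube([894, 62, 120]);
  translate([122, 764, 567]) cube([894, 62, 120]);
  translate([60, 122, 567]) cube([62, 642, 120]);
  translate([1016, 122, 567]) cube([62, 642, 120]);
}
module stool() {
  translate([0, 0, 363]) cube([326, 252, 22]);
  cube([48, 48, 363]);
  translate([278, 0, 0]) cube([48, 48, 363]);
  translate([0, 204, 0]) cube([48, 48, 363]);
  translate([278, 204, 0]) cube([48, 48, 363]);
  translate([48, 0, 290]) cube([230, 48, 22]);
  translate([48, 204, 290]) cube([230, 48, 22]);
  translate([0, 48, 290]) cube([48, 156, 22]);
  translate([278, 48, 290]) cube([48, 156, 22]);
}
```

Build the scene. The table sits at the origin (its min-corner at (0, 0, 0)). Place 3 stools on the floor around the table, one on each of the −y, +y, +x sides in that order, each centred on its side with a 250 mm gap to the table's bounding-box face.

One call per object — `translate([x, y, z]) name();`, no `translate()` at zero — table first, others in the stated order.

table();
translate([406, -502, 0]) stool();
translate([406, 1136, 0]) stool();
translate([1388, 317, 0]) stool();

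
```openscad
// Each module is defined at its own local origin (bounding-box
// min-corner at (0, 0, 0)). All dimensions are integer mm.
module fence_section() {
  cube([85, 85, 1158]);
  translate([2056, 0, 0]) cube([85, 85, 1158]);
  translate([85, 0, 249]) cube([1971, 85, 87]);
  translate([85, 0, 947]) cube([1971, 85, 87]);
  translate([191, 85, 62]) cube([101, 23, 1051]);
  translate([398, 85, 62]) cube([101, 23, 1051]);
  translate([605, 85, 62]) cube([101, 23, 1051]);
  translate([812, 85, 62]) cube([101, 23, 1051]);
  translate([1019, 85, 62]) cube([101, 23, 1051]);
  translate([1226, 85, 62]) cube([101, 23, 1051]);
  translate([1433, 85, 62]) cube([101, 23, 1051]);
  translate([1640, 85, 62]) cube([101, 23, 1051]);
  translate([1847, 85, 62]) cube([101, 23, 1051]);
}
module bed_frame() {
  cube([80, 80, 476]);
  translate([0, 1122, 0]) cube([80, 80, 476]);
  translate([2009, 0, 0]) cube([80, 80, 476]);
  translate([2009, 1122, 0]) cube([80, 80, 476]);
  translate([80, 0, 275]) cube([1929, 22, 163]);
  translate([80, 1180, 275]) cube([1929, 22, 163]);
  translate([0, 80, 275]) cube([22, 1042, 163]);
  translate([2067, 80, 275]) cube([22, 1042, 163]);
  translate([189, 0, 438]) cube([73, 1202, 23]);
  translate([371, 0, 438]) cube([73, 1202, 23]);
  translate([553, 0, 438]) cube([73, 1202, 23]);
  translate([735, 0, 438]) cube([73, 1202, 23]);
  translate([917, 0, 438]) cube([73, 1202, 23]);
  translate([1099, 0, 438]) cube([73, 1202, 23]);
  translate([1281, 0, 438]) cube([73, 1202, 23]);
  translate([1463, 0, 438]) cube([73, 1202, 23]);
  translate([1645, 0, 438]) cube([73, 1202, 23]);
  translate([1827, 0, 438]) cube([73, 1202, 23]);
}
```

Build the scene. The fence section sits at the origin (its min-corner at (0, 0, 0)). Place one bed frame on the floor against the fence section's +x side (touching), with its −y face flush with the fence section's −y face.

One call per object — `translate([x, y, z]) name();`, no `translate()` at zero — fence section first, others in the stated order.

fence_section();
translate([2141, 0, 0]) bed_frame();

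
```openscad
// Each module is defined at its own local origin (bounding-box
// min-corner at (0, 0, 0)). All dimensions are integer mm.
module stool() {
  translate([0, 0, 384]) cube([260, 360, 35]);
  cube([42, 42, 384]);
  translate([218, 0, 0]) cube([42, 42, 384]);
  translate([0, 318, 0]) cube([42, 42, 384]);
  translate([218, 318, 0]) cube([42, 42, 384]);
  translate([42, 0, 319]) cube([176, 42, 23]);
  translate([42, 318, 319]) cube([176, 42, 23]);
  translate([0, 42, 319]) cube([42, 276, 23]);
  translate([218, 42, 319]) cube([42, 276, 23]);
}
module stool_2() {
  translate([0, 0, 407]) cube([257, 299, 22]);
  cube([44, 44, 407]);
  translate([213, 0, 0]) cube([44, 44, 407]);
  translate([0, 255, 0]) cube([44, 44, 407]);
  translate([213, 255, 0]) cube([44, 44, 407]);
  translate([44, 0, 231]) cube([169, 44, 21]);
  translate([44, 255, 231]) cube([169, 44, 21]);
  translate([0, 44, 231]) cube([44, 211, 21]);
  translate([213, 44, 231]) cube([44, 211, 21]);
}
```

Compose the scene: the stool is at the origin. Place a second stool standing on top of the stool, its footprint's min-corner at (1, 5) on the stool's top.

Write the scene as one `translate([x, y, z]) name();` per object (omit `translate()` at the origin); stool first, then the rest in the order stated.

stool();
translate([1, 5, 419]) stool_2();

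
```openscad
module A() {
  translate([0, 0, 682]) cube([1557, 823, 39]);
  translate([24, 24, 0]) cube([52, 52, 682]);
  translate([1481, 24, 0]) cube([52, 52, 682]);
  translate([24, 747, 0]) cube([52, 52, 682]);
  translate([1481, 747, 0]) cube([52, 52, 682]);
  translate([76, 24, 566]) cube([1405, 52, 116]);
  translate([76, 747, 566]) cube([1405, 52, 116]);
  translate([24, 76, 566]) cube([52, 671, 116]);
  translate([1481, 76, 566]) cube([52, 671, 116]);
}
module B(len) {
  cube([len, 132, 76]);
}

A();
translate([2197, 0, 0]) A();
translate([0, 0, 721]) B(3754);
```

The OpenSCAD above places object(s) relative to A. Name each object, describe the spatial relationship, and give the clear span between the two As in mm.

Second table starts at x = 2197; first ends at x = 1557; clear span = 2197 − 1557 = 640 mm.

A is a table. B is a beam. A beam spans the tops of two tables. The clear span between the two tables is 640 mm.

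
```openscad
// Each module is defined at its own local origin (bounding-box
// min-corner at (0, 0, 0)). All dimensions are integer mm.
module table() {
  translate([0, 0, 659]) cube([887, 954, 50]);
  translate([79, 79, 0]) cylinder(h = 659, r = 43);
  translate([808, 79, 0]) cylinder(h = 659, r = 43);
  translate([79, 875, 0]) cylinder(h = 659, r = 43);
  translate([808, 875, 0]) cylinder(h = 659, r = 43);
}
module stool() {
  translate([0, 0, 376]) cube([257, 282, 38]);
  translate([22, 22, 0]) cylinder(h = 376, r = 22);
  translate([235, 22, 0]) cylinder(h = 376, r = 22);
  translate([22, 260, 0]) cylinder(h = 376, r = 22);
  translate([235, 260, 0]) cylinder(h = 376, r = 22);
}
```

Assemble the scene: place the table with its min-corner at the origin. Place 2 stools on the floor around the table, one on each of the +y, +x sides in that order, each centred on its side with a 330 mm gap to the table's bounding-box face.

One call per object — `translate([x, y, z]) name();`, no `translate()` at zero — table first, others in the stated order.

table();
translate([315, 1284, 0]) stool();
translate([1217, 336, 0]) stool();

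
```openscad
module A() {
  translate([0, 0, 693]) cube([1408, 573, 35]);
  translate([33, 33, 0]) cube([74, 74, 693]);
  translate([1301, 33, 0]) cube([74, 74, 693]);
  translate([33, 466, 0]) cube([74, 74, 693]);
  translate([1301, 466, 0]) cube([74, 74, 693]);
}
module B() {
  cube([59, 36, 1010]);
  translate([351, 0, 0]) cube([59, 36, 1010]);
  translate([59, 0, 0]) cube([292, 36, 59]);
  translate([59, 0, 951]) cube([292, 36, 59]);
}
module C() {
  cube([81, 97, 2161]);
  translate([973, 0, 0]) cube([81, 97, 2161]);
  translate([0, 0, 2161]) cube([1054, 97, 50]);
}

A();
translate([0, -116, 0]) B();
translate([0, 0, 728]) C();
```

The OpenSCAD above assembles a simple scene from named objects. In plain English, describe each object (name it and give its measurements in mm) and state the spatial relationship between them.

A is a table with a 1408×573 mm rectangular top, 35 mm thick, top surface at z = 728 mm, supported by four 74×74 mm square legs, each inset 33 mm from the nearest pair of top edges, running from the floor.

B is a picture frame with a 292×892 mm rectangular opening (x by z) and a uniform 59 mm border on every side. Frame depth is 36 mm along y. It is built from two vertical stiles running the full outside height and two horizontal rails spanning the gap between the stiles.

C is a rectangular door frame: two vertical jambs of 81×97 mm section, 2161 mm tall, with a clear opening 892 mm wide between their inner faces. A header 50 mm tall and 97 mm deep lies on top of the jambs and spans the full outside width.

The picture frame is on the floor beside the table on its −y side. The door frame is on top of the table.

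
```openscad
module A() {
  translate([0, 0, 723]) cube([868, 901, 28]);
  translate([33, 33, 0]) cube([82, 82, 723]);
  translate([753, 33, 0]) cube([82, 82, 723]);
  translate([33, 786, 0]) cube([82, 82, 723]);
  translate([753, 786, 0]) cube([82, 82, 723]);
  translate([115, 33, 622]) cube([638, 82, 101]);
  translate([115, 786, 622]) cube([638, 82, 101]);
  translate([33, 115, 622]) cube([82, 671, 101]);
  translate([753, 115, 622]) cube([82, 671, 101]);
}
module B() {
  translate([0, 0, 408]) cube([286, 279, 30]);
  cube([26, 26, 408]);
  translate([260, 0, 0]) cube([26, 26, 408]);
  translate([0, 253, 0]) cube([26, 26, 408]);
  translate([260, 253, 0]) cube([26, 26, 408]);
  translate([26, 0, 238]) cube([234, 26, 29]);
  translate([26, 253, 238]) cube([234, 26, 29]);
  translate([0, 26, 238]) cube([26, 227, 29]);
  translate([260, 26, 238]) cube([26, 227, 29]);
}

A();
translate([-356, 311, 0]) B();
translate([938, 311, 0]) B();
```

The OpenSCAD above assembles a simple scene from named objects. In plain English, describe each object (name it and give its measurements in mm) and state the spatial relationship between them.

A is a table: top 868 mm (x) × 901 mm (y), 28 mm thick, upper face at z = 751 mm, on four 82×82 mm square legs, each inset 33 mm from the nearest pair of top edges, running from z = 0 to the bottom of the top. Four apron rails, 82 mm thick and 101 mm tall, run between adjacent legs with their top edges flush with the underside of the top and their outer faces flush with the legs' outer faces.

B is a simple wooden stool: a rectangular seat 286 mm (x) by 279 mm (y), 30 mm thick, top face at z = 438 mm, on four square legs, each 26×26 mm in cross-section. The legs rest on z = 0, each flush with a corner of the seat. Four stretchers, 26 mm wide and 29 mm tall, connect adjacent legs with their undersides at z = 238 mm, each running between the inner faces of the legs it joins and aligned with the legs' outer faces on the other axis.

Two stools sit around the table at the −x, +x sides.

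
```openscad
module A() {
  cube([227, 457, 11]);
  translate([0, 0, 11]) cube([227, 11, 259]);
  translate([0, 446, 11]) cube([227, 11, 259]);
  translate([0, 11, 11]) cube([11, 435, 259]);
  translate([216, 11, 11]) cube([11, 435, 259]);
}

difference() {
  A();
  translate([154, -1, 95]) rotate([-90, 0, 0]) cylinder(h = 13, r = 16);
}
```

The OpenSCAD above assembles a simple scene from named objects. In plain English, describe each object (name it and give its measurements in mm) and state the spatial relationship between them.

A is an open-topped rectangular box: outside dimensions 227×457×270 mm, with a uniform wall and base thickness of 11 mm. The base is a full 227×457 slab on the floor; four walls sit on top of the base. The front and back walls (the −y and +y sides) span the full width; the two side walls fit between them.

The open box has a circular hole of radius 16 mm through its front wall, centred at (x = 154, z = 95).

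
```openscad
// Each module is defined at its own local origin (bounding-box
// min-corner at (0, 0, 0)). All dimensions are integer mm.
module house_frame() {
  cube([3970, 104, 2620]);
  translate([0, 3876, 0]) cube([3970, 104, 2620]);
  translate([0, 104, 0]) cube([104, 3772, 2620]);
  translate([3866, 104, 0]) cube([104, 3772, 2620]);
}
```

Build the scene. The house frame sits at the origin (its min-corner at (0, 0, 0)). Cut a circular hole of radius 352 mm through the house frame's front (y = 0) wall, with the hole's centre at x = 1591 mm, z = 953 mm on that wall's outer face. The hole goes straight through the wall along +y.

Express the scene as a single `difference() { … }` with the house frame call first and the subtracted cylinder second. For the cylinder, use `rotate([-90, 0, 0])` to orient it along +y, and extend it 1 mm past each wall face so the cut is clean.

difference() {
  house_frame();
  translate([1591, -1, 953]) rotate([-90, 0, 0]) cylinder(h = 106, r = 352);
}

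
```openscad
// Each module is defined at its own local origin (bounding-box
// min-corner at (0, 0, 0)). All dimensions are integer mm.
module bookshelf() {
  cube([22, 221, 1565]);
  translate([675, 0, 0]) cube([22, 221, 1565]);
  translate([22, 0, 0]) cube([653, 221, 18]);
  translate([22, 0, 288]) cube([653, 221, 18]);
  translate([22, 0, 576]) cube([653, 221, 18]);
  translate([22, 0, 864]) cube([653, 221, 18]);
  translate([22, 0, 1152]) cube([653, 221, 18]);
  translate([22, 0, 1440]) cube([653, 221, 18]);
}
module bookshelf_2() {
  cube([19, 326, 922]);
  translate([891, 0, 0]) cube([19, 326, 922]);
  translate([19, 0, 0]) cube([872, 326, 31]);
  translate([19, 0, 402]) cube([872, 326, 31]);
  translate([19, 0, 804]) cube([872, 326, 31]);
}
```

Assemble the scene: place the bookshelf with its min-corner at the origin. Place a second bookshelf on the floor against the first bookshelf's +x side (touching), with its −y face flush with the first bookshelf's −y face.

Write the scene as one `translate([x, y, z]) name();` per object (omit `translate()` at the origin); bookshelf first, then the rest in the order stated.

bookshelf();
translate([697, 0, 0]) bookshelf_2();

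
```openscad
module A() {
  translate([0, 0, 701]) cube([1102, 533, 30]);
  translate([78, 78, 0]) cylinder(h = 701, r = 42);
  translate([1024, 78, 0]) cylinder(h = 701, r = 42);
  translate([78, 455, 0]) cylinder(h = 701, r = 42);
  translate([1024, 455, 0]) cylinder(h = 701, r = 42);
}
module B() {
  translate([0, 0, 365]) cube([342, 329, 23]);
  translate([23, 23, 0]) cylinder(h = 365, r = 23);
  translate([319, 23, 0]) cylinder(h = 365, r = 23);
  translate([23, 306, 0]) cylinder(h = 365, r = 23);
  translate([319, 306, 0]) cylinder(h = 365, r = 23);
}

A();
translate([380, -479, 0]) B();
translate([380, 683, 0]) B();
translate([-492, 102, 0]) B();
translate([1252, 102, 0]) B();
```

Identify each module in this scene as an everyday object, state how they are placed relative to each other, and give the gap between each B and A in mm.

A is a table. B is a stool. Four stools sit around the table at the −y, +y, −x, +x sides. The gap between each stool and the table is 150 mm.

Each stool's nearest face is 150 mm from the table's bounding box.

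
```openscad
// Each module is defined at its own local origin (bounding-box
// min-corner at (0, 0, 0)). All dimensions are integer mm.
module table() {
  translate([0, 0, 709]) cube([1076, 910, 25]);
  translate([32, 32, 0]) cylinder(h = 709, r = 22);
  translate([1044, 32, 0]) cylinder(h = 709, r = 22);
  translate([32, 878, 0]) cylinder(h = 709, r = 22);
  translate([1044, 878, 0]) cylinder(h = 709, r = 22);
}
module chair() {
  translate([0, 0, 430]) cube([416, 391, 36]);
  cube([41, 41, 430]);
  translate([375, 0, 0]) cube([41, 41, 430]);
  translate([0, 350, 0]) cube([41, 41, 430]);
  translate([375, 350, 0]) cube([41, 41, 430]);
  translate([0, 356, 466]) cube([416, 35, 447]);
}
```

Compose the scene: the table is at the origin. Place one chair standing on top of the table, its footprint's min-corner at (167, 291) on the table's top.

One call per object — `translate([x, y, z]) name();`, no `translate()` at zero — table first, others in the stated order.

table();
translate([167, 291, 734]) chair();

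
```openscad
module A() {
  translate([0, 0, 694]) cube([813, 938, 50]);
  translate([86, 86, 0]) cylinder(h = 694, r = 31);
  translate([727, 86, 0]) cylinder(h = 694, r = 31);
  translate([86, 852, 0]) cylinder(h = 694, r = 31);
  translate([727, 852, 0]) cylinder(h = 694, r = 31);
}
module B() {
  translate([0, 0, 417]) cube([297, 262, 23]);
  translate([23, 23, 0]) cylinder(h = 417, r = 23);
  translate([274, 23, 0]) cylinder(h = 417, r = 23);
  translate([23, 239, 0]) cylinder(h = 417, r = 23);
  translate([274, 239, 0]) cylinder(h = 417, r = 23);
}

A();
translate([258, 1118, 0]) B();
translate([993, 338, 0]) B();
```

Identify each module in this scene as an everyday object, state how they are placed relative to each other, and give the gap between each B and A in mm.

Each stool's nearest face is 180 mm from the table's bounding box.

A is a table. B is a stool. Two stools sit around the table at the +y, +x sides. The gap between each stool and the table is 180 mm.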